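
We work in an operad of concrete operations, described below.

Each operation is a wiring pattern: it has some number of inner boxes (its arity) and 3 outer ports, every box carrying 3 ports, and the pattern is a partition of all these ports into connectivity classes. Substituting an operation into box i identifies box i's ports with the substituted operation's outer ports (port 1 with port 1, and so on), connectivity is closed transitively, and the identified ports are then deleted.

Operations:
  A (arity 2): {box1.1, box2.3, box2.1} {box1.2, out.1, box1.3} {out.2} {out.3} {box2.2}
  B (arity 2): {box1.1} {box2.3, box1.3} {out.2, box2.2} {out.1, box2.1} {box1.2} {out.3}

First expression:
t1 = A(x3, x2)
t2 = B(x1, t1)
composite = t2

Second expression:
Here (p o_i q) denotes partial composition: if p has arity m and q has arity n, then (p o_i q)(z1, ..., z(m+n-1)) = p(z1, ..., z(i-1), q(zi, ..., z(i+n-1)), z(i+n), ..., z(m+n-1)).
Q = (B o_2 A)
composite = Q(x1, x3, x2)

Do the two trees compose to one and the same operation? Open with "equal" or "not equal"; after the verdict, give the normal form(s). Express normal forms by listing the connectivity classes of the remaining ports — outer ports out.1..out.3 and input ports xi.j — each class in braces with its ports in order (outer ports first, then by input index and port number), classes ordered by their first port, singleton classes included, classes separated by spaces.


The first composite normalizes to {out.1, x3.2, x3.3} {out.2} {out.3} {x1.1} {x1.2} {x1.3} {x2.1, x2.3, x3.1} {x2.2}
The second composite normalizes to {out.1, x3.2, x3.3} {out.2} {out.3} {x1.1} {x1.2} {x1.3} {x2.1, x2.3, x3.1} {x2.2}
Same normal form: equal.

equal — both sides give {out.1, x3.2, x3.3} {out.2} {out.3} {x1.1} {x1.2} {x1.3} {x2.1, x2.3, x3.1} {x2.2}


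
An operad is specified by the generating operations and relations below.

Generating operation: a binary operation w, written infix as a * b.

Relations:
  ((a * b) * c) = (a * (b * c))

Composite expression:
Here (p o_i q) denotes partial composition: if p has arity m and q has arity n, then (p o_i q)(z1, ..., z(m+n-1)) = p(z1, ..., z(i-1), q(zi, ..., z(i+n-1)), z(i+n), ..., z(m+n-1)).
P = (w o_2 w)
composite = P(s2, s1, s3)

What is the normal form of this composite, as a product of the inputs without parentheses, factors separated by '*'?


s2 * s1 * s3

Associativity of w dissolves the nesting; only the s-input order survives.
(s1 * s3) linearizes to s1 * s3
(s2 * (s1 * s3)) linearizes to s2 * s1 * s3


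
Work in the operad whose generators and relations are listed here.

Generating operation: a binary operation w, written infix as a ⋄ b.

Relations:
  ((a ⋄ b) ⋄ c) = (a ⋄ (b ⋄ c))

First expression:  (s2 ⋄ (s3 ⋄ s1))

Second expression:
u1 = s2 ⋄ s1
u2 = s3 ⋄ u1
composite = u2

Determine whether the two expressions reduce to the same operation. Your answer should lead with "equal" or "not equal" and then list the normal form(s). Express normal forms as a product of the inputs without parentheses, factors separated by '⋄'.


The first expression, normalized: s2 ⋄ s3 ⋄ s1
The second expression, normalized: s3 ⋄ s2 ⋄ s1
No match — not equal.

not equal; the first gives s2 ⋄ s3 ⋄ s1 and the second s3 ⋄ s2 ⋄ s1


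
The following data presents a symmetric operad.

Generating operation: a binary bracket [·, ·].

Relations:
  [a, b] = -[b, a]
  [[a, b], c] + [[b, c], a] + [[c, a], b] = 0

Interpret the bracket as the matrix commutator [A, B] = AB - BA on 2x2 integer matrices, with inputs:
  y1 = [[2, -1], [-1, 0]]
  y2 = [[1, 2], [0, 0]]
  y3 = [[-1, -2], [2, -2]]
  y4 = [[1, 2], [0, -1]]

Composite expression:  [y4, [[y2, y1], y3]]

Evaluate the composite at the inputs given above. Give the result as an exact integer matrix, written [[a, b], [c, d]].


[[18, 58], [-18, -18]]

[y2, y1] = [[-2, -5], [1, 2]]
[[y2, y1], y3] = [[-8, 13], [9, 8]]
[y4, [[y2, y1], y3]] = [[18, 58], [-18, -18]]


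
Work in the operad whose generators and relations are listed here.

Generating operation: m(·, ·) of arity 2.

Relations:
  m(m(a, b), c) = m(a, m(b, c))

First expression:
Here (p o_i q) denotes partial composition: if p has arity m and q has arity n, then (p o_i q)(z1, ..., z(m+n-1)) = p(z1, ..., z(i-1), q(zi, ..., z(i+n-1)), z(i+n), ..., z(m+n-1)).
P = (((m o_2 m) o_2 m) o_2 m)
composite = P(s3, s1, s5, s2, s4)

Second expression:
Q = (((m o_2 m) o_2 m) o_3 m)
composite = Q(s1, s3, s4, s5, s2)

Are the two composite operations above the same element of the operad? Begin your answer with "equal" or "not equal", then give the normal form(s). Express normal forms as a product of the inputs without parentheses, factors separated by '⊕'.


Normal form of the first expression: s3 ⊕ s1 ⊕ s5 ⊕ s2 ⊕ s4
Normal form of the second expression: s1 ⊕ s3 ⊕ s4 ⊕ s5 ⊕ s2
Distinct normal forms: not equal.

not equal — first s3 ⊕ s1 ⊕ s5 ⊕ s2 ⊕ s4, second s1 ⊕ s3 ⊕ s4 ⊕ s5 ⊕ s2


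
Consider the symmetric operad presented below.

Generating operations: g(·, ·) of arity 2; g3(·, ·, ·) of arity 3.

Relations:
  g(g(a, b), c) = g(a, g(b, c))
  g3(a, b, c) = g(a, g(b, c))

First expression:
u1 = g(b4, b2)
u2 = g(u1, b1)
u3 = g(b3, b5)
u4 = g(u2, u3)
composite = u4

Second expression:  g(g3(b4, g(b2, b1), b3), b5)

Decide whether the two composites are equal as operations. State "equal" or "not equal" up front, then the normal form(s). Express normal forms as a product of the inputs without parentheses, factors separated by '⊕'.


equal; the common form is b4 ⊕ b2 ⊕ b1 ⊕ b3 ⊕ b5

In normal form, the first expression is b4 ⊕ b2 ⊕ b1 ⊕ b3 ⊕ b5
In normal form, the second expression is b4 ⊕ b2 ⊕ b1 ⊕ b3 ⊕ b5
The forms coincide; equal.


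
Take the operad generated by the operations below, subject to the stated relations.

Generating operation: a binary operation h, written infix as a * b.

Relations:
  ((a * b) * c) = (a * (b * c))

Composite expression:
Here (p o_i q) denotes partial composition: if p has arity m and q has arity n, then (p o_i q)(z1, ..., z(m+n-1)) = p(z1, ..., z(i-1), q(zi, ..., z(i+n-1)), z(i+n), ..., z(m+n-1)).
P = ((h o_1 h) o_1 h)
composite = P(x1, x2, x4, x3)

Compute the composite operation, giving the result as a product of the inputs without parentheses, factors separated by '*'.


x1 * x2 * x4 * x3


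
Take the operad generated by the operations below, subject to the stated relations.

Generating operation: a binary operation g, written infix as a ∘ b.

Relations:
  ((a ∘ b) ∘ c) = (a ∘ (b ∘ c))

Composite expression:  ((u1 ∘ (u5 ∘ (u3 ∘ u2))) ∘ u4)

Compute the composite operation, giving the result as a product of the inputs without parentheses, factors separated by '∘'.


u1 ∘ u5 ∘ u3 ∘ u2 ∘ u4

Associativity of g dissolves the nesting; only the u-input order survives.
(u3 ∘ u2) flattens to u3 ∘ u2
(u5 ∘ (u3 ∘ u2)) flattens to u5 ∘ u3 ∘ u2
(u1 ∘ (u5 ∘ (u3 ∘ u2))) flattens to u1 ∘ u5 ∘ u3 ∘ u2
((u1 ∘ (u5 ∘ (u3 ∘ u2))) ∘ u4) flattens to u1 ∘ u5 ∘ u3 ∘ u2 ∘ u4


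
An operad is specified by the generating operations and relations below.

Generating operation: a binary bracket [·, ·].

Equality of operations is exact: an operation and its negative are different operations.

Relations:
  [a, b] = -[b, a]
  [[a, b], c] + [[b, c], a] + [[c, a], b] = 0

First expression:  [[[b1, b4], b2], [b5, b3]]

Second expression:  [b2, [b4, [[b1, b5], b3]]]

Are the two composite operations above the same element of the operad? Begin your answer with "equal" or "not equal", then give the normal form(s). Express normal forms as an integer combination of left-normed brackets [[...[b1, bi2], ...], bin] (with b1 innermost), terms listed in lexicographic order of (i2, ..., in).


Reducing the first expression gives -[[[[b1, b4], b2], b3], b5] + [[[[b1, b4], b2], b5], b3]
Reducing the second expression gives [[[[b1, b5], b3], b4], b2]
The normal forms differ: not equal.

not equal; the first gives -[[[[b1, b4], b2], b3], b5] + [[[[b1, b4], b2], b5], b3] and the second [[[[b1, b5], b3], b4], b2]


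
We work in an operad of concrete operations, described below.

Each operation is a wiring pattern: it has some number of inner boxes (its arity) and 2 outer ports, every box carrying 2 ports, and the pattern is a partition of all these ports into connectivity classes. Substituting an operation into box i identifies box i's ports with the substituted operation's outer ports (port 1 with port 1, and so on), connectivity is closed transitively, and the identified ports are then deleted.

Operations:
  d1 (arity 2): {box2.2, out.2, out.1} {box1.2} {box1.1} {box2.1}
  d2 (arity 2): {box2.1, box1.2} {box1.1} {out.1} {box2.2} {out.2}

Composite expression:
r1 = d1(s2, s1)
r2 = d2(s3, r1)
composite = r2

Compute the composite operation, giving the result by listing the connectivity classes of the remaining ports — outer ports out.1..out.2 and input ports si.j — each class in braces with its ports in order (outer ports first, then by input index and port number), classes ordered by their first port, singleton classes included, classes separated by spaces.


{out.1} {out.2} {s1.1} {s1.2, s3.2} {s2.1} {s2.2} {s3.1}

Two ports join when wires chain via d2-identified ports.
stage d1: inputs (s2, s1), connectivity {out.1, out.2, s1.2} {s1.1} {s2.1} {s2.2}, out.j its boundary
stage d2: inputs (s3, s2, s1), connectivity {out.1} {out.2} {s1.1} {s1.2, s3.2} {s2.1} {s2.2} {s3.1}, out.j its boundary


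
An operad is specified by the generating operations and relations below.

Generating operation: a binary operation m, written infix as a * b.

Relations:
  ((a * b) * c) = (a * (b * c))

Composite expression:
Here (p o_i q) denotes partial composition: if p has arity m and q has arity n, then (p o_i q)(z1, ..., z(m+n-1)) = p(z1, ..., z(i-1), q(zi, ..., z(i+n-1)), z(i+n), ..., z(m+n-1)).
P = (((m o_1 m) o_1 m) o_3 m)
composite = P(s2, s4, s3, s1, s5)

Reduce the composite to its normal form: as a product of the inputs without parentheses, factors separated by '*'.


s2 * s4 * s3 * s1 * s5

Every regrouping of m is equal, so read the s-inputs in written order.
(s2 * s4) linearizes to s2 * s4
(s3 * s1) linearizes to s3 * s1
((s2 * s4) * (s3 * s1)) linearizes to s2 * s4 * s3 * s1
(((s2 * s4) * (s3 * s1)) * s5) linearizes to s2 * s4 * s3 * s1 * s5


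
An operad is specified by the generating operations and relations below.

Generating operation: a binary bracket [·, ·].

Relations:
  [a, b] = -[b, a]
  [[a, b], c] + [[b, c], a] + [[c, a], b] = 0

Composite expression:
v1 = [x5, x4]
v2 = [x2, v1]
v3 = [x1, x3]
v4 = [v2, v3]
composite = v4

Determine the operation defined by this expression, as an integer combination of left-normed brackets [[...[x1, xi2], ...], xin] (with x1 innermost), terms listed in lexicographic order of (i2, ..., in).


Expand each bracket as ab - ba; the x1-initial words give the coefficients.
Composite bracket: [[x2, [x5, x4]], [x1, x3]]
Expanding via [a, b] = ab - ba: 16 signed words (2^4 = 16).
Only words starting with x1 matter:
  the word x1x3x2x4x5 carries sign +1 and contributes +[[[[x1, x3], x2], x4], x5]
  the word x1x3x2x5x4 carries sign -1 and contributes -[[[[x1, x3], x2], x5], x4]
  the word x1x3x4x5x2 carries sign -1 and contributes -[[[[x1, x3], x4], x5], x2]
  the word x1x3x5x4x2 carries sign +1 and contributes +[[[[x1, x3], x5], x4], x2]

[[[[x1, x3], x2], x4], x5] - [[[[x1, x3], x2], x5], x4] - [[[[x1, x3], x4], x5], x2] + [[[[x1, x3], x5], x4], x2]


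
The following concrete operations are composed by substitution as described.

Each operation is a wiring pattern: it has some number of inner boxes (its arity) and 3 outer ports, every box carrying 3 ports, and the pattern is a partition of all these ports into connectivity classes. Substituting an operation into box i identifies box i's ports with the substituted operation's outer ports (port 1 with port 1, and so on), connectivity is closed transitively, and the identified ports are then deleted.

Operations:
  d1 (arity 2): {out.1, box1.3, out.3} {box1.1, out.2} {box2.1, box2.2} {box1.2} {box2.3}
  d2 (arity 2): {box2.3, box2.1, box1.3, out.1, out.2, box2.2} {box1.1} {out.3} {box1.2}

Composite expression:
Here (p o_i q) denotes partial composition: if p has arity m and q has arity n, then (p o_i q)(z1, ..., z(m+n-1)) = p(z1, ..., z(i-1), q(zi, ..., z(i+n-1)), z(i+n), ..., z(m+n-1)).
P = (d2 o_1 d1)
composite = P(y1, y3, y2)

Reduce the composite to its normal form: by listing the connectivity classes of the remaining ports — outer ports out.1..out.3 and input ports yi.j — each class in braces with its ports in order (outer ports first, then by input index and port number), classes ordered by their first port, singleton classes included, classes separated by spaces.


{out.1, out.2, y1.3, y2.1, y2.2, y2.3} {out.3} {y1.1} {y1.2} {y3.1, y3.2} {y3.3}


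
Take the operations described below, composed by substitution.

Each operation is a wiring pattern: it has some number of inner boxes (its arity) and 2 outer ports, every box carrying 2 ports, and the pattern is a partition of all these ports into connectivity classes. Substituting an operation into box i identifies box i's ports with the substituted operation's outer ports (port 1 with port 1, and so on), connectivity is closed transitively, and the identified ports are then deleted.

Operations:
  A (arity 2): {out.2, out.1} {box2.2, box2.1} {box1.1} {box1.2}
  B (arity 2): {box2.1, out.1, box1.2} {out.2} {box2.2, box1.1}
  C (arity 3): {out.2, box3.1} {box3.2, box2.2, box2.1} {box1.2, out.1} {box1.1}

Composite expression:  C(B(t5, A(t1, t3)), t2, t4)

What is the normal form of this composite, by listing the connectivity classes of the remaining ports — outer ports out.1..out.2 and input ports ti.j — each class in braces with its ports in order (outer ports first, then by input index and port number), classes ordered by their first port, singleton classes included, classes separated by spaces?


Substituting into C glues patterns; closure does the rest.
stage A: inputs (t1, t3), connectivity {out.1, out.2} {t1.1} {t1.2} {t3.1, t3.2}, out.j its boundary
stage B: inputs (t5, t1, t3), connectivity {out.1, t5.1, t5.2} {out.2} {t1.1} {t1.2} {t3.1, t3.2}, out.j its boundary
stage C: inputs (t5, t1, t3, t2, t4), connectivity {out.1} {out.2, t4.1} {t1.1} {t1.2} {t2.1, t2.2, t4.2} {t3.1, t3.2} {t5.1, t5.2}, out.j its boundary

{out.1} {out.2, t4.1} {t1.1} {t1.2} {t2.1, t2.2, t4.2} {t3.1, t3.2} {t5.1, t5.2}


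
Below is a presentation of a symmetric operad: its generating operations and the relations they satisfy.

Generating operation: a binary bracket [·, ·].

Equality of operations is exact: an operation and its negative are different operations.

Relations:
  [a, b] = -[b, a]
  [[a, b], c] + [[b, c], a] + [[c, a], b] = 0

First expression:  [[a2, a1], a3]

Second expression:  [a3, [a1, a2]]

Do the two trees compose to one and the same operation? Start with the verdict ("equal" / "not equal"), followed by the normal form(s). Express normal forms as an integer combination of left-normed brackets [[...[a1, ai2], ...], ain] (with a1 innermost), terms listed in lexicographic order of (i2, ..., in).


equal; both compose to -[[a1, a2], a3]

The first expression, normalized: -[[a1, a2], a3]
The second expression, normalized: -[[a1, a2], a3]
The normal forms match — equal.


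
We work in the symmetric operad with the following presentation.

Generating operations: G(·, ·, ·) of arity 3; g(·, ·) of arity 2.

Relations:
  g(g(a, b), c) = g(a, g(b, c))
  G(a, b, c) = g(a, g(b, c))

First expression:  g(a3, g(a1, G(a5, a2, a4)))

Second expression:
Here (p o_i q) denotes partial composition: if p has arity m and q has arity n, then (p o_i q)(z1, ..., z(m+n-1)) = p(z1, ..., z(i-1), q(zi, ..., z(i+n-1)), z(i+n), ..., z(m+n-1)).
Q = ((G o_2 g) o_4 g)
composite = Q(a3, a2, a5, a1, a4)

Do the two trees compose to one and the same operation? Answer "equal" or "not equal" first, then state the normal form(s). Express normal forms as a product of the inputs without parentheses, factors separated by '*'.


In normal form, the first expression is a3 * a1 * a5 * a2 * a4
In normal form, the second expression is a3 * a2 * a5 * a1 * a4
Different reductions; not equal.

not equal: they reduce to a3 * a1 * a5 * a2 * a4 and a3 * a2 * a5 * a1 * a4


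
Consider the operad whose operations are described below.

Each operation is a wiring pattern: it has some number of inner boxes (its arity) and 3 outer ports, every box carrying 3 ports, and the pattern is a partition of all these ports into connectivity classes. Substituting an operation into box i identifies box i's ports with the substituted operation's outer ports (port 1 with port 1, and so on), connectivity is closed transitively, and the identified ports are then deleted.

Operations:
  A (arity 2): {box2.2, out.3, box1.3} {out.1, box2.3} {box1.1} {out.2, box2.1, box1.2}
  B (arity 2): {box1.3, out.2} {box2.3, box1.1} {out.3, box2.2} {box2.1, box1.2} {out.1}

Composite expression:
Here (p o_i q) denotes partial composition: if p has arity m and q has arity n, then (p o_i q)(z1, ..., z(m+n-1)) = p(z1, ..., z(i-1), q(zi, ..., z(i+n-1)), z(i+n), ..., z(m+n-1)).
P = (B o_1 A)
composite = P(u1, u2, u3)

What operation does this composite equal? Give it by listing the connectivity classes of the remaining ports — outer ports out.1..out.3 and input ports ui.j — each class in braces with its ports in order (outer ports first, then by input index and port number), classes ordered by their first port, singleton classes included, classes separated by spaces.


After gluing at B, chains via deleted ports link the u-ports.
the subtree at A composes to {out.1, u2.3} {out.2, u1.2, u2.1} {out.3, u1.3, u2.2} {u1.1} on (u1, u2); out.j = own outer ports
the subtree at B composes to {out.1} {out.2, u1.3, u2.2} {out.3, u3.2} {u1.1} {u1.2, u2.1, u3.1} {u2.3, u3.3} on (u1, u2, u3); out.j = own outer ports

{out.1} {out.2, u1.3, u2.2} {out.3, u3.2} {u1.1} {u1.2, u2.1, u3.1} {u2.3, u3.3}


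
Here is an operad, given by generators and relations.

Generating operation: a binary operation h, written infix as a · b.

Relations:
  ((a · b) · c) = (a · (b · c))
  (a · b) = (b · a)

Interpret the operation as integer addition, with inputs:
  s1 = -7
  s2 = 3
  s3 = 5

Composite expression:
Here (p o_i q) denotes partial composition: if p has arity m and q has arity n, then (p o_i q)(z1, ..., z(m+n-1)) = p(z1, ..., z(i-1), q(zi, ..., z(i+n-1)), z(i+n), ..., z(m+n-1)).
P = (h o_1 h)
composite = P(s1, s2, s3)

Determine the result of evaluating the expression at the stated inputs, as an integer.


1

(s1 · s2) = -4
((s1 · s2) · s3) = 1


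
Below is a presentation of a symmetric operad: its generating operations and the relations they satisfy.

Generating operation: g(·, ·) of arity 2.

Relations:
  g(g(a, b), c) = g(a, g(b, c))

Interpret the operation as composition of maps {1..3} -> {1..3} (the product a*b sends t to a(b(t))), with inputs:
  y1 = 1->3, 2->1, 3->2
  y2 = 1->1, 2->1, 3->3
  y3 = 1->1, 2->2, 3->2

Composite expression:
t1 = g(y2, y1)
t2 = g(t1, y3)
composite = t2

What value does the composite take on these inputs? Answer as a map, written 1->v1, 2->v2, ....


g(y2, y1) = 1->3, 2->1, 3->1
g(g(y2, y1), y3) = 1->3, 2->1, 3->1

1->3, 2->1, 3->1


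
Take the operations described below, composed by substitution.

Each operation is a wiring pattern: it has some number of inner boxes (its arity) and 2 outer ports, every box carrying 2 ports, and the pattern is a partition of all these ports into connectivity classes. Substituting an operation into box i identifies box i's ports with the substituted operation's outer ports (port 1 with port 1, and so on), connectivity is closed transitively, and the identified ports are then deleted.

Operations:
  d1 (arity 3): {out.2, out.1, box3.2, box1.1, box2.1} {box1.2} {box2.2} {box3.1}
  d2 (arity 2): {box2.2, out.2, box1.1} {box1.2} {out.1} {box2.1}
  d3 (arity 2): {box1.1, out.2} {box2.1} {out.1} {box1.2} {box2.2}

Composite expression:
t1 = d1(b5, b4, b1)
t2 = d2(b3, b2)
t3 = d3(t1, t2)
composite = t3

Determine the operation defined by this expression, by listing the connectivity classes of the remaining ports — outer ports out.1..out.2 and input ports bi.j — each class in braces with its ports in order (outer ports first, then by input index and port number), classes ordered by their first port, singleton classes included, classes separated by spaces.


{out.1} {out.2, b1.2, b4.1, b5.1} {b1.1} {b2.1} {b2.2, b3.1} {b3.2} {b4.2} {b5.2}

Substituting into d3 glues patterns; closure does the rest.
stage d1: inputs (b5, b4, b1), connectivity {out.1, out.2, b1.2, b4.1, b5.1} {b1.1} {b4.2} {b5.2}, out.j its boundary
stage d2: inputs (b3, b2), connectivity {out.1} {out.2, b2.2, b3.1} {b2.1} {b3.2}, out.j its boundary
stage d3: inputs (b5, b4, b1, b3, b2), connectivity {out.1} {out.2, b1.2, b4.1, b5.1} {b1.1} {b2.1} {b2.2, b3.1} {b3.2} {b4.2} {b5.2}, out.j its boundary


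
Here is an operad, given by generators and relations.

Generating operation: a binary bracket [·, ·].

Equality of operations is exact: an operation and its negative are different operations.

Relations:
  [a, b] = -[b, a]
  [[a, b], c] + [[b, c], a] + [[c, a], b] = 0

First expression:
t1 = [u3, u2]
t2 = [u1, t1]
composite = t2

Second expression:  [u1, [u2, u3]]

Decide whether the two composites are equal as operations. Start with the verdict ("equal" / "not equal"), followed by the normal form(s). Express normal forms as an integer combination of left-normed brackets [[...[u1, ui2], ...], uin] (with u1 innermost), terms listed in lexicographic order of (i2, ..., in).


Reducing the first expression gives -[[u1, u2], u3] + [[u1, u3], u2]
Reducing the second expression gives [[u1, u2], u3] - [[u1, u3], u2]
They disagree, so not equal.

not equal: they reduce to -[[u1, u2], u3] + [[u1, u3], u2] and [[u1, u2], u3] - [[u1, u3], u2]


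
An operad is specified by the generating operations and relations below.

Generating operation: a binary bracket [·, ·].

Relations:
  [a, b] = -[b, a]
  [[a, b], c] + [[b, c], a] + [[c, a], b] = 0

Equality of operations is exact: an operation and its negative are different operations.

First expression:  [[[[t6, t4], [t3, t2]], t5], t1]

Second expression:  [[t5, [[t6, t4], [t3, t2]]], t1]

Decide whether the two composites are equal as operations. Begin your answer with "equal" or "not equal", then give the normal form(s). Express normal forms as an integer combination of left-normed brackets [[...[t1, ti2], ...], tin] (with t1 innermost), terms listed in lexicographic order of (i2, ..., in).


In normal form, the first expression is [[[[[t1, t2], t3], t4], t6], t5] - [[[[[t1, t2], t3], t6], t4], t5] - [[[[[t1, t3], t2], t4], t6], t5] + [[[[[t1, t3], t2], t6], t4], t5] - [[[[[t1, t4], t6], t2], t3], t5] + [[[[[t1, t4], t6], t3], t2], t5] - [[[[[t1, t5], t2], t3], t4], t6] + [[[[[t1, t5], t2], t3], t6], t4] + [[[[[t1, t5], t3], t2], t4], t6] - [[[[[t1, t5], t3], t2], t6], t4] + [[[[[t1, t5], t4], t6], t2], t3] - [[[[[t1, t5], t4], t6], t3], t2] - [[[[[t1, t5], t6], t4], t2], t3] + [[[[[t1, t5], t6], t4], t3], t2] + [[[[[t1, t6], t4], t2], t3], t5] - [[[[[t1, t6], t4], t3], t2], t5]
In normal form, the second expression is -[[[[[t1, t2], t3], t4], t6], t5] + [[[[[t1, t2], t3], t6], t4], t5] + [[[[[t1, t3], t2], t4], t6], t5] - [[[[[t1, t3], t2], t6], t4], t5] + [[[[[t1, t4], t6], t2], t3], t5] - [[[[[t1, t4], t6], t3], t2], t5] + [[[[[t1, t5], t2], t3], t4], t6] - [[[[[t1, t5], t2], t3], t6], t4] - [[[[[t1, t5], t3], t2], t4], t6] + [[[[[t1, t5], t3], t2], t6], t4] - [[[[[t1, t5], t4], t6], t2], t3] + [[[[[t1, t5], t4], t6], t3], t2] + [[[[[t1, t5], t6], t4], t2], t3] - [[[[[t1, t5], t6], t4], t3], t2] - [[[[[t1, t6], t4], t2], t3], t5] + [[[[[t1, t6], t4], t3], t2], t5]
Distinct normal forms: not equal.

not equal — first [[[[[t1, t2], t3], t4], t6], t5] - [[[[[t1, t2], t3], t6], t4], t5] - [[[[[t1, t3], t2], t4], t6], t5] + [[[[[t1, t3], t2], t6], t4], t5] - [[[[[t1, t4], t6], t2], t3], t5] + [[[[[t1, t4], t6], t3], t2], t5] - [[[[[t1, t5], t2], t3], t4], t6] + [[[[[t1, t5], t2], t3], t6], t4] + [[[[[t1, t5], t3], t2], t4], t6] - [[[[[t1, t5], t3], t2], t6], t4] + [[[[[t1, t5], t4], t6], t2], t3] - [[[[[t1, t5], t4], t6], t3], t2] - [[[[[t1, t5], t6], t4], t2], t3] + [[[[[t1, t5], t6], t4], t3], t2] + [[[[[t1, t6], t4], t2], t3], t5] - [[[[[t1, t6], t4], t3], t2], t5], second -[[[[[t1, t2], t3], t4], t6], t5] + [[[[[t1, t2], t3], t6], t4], t5] + [[[[[t1, t3], t2], t4], t6], t5] - [[[[[t1, t3], t2], t6], t4], t5] + [[[[[t1, t4], t6], t2], t3], t5] - [[[[[t1, t4], t6], t3], t2], t5] + [[[[[t1, t5], t2], t3], t4], t6] - [[[[[t1, t5], t2], t3], t6], t4] - [[[[[t1, t5], t3], t2], t4], t6] + [[[[[t1, t5], t3], t2], t6], t4] - [[[[[t1, t5], t4], t6], t2], t3] + [[[[[t1, t5], t4], t6], t3], t2] + [[[[[t1, t5], t6], t4], t2], t3] - [[[[[t1, t5], t6], t4], t3], t2] - [[[[[t1, t6], t4], t2], t3], t5] + [[[[[t1, t6], t4], t3], t2], t5]


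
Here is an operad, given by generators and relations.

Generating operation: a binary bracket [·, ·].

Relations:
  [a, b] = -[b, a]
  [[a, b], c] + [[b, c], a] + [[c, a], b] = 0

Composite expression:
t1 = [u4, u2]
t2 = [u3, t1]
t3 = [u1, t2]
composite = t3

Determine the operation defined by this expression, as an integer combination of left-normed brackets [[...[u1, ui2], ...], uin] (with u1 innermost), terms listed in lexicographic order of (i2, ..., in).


[[[u1, u2], u4], u3] - [[[u1, u3], u2], u4] + [[[u1, u3], u4], u2] - [[[u1, u4], u2], u3]

A multilinear Lie element is pinned by u1-initial words (u1 innermost).
Composite bracket: [u1, [u3, [u4, u2]]]
Each bracket splits as ab - ba, giving 8 signed words (2^3 = 8).
Coefficients come from the u1-initial words:
  u1u2u4u3 (sign +1) contributes +[[[u1, u2], u4], u3]
  u1u3u2u4 (sign -1) contributes -[[[u1, u3], u2], u4]
  u1u3u4u2 (sign +1) contributes +[[[u1, u3], u4], u2]
  u1u4u2u3 (sign -1) contributes -[[[u1, u4], u2], u3]


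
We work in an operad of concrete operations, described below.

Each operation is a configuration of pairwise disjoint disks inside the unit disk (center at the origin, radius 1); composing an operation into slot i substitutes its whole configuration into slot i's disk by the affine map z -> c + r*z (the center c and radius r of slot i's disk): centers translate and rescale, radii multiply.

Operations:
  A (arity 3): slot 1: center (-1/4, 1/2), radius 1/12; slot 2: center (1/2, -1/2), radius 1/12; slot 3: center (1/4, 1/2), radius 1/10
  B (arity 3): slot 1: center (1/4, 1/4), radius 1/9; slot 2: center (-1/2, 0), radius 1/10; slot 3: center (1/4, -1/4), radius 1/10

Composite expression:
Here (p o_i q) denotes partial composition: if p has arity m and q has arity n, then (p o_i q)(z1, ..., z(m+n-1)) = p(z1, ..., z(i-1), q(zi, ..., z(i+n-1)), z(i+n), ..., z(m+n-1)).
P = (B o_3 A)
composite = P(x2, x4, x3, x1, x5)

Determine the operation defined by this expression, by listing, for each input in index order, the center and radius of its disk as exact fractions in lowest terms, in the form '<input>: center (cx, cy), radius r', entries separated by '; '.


x1: center (3/10, -3/10), radius 1/120; x2: center (1/4, 1/4), radius 1/9; x3: center (9/40, -1/5), radius 1/120; x4: center (-1/2, 0), radius 1/10; x5: center (11/40, -1/5), radius 1/100

Only the slot chain above each x matters under B; compose those maps.
input x2: composing its 1 substitution step yields center (1/4, 1/4), radius 1/9
input x4: composing its 1 substitution step yields center (-1/2, 0), radius 1/10
input x3: composing its 2 substitution steps yields center (9/40, -1/5), radius 1/120
input x1: composing its 2 substitution steps yields center (3/10, -3/10), radius 1/120
input x5: composing its 2 substitution steps yields center (11/40, -1/5), radius 1/100


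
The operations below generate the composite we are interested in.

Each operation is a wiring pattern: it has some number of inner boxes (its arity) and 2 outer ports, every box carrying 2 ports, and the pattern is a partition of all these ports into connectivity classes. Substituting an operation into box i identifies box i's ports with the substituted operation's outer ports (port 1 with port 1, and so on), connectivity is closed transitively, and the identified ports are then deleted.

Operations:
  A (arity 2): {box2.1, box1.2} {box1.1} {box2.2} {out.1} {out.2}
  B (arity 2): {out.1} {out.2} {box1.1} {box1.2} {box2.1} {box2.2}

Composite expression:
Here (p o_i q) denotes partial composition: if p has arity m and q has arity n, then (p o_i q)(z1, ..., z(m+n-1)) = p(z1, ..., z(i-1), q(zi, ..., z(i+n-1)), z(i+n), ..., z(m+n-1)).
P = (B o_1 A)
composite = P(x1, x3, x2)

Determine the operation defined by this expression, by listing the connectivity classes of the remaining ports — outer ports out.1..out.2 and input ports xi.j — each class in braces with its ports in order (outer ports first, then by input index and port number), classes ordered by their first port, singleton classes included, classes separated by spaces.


{out.1} {out.2} {x1.1} {x1.2, x3.1} {x2.1} {x2.2} {x3.2}

Two ports join when wires chain via B-identified ports.
the subtree at A composes to {out.1} {out.2} {x1.1} {x1.2, x3.1} {x3.2} on (x1, x3); out.j = own outer ports
the subtree at B composes to {out.1} {out.2} {x1.1} {x1.2, x3.1} {x2.1} {x2.2} {x3.2} on (x1, x3, x2); out.j = own outer ports


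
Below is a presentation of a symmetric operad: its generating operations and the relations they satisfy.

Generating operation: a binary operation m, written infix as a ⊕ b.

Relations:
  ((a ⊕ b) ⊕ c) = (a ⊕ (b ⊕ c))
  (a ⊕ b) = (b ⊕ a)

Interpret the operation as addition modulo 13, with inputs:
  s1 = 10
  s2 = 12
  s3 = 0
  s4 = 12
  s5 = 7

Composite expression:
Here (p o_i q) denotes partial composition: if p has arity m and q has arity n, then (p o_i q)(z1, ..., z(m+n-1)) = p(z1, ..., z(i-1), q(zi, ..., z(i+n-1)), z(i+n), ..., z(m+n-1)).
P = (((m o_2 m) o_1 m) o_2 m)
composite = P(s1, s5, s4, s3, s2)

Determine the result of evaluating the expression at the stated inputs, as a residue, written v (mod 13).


(s5 ⊕ s4) = 6
(s1 ⊕ (s5 ⊕ s4)) = 3
(s3 ⊕ s2) = 12
((s1 ⊕ (s5 ⊕ s4)) ⊕ (s3 ⊕ s2)) = 2

2 (mod 13)


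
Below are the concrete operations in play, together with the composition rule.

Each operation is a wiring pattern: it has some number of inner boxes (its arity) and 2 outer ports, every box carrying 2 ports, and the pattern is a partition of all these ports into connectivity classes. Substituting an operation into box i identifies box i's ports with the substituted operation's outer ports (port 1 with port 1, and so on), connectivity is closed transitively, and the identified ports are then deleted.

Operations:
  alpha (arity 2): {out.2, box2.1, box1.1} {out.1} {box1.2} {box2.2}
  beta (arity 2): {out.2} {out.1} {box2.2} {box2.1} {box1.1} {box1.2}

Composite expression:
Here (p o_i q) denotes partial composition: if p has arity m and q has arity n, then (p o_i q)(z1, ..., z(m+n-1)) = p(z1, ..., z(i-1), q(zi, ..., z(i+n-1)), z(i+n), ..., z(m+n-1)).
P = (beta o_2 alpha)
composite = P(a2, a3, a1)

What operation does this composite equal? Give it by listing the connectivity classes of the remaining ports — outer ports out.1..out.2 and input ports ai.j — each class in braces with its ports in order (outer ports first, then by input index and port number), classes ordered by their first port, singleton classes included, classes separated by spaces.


{out.1} {out.2} {a1.1, a3.1} {a1.2} {a2.1} {a2.2} {a3.2}

Reachability decides: close wires over beta-identified ports.
alpha over (a3, a1) gives {out.1} {out.2, a1.1, a3.1} {a1.2} {a3.2}, out.j being that stage's outer ports
beta over (a2, a3, a1) gives {out.1} {out.2} {a1.1, a3.1} {a1.2} {a2.1} {a2.2} {a3.2}, out.j being that stage's outer ports


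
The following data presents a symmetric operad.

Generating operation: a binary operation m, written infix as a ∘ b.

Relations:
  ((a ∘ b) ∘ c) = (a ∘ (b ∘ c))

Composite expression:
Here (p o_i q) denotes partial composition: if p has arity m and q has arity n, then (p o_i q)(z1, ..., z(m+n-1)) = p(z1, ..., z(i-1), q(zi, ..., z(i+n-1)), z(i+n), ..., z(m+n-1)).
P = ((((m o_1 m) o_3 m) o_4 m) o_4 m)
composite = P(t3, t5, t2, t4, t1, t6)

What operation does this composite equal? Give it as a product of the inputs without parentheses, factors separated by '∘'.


t3 ∘ t5 ∘ t2 ∘ t4 ∘ t1 ∘ t6

All parenthesizations of m agree; list the t-inputs left to right.
(t3 ∘ t5) reduces to t3 ∘ t5
(t4 ∘ t1) reduces to t4 ∘ t1
((t4 ∘ t1) ∘ t6) reduces to t4 ∘ t1 ∘ t6
(t2 ∘ ((t4 ∘ t1) ∘ t6)) reduces to t2 ∘ t4 ∘ t1 ∘ t6
((t3 ∘ t5) ∘ (t2 ∘ ((t4 ∘ t1) ∘ t6))) reduces to t3 ∘ t5 ∘ t2 ∘ t4 ∘ t1 ∘ t6


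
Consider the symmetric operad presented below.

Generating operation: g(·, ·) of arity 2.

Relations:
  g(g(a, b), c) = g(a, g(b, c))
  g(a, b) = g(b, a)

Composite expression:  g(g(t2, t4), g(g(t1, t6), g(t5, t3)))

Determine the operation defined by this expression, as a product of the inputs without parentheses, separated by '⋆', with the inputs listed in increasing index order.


t1 ⋆ t2 ⋆ t3 ⋆ t4 ⋆ t5 ⋆ t6


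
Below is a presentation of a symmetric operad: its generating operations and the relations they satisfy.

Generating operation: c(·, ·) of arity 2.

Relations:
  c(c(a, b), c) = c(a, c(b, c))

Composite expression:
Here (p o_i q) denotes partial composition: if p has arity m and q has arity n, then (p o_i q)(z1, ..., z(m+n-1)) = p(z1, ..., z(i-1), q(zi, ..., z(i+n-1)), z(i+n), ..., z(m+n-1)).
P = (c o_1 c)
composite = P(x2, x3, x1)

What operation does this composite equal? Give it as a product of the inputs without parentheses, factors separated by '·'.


x2 · x3 · x1


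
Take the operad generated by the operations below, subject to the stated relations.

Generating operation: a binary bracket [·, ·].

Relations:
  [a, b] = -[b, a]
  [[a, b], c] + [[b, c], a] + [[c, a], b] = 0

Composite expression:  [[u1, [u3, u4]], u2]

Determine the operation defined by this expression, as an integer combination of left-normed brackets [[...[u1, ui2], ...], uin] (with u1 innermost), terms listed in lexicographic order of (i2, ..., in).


[[[u1, u3], u4], u2] - [[[u1, u4], u3], u2]

Left-normed coefficients sit on the u1-initial expansion words.
Composite bracket: [[u1, [u3, u4]], u2]
Applying ab - ba throughout gives 8 signed words (2^3 = 8).
The u1-initial words carry the normal form:
  from u1u3u4u2, sign +1: term +[[[u1, u3], u4], u2]
  from u1u4u3u2, sign -1: term -[[[u1, u4], u3], u2]


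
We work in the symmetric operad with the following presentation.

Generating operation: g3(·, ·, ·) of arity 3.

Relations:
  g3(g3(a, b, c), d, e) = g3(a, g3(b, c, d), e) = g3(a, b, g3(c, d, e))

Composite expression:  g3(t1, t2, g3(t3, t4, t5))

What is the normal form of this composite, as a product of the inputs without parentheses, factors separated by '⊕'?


Key point: g3 is associative — brackets drop, the t-order remains.
g3(t3, t4, t5) flattens to t3 ⊕ t4 ⊕ t5
g3(t1, t2, g3(t3, t4, t5)) flattens to t1 ⊕ t2 ⊕ t3 ⊕ t4 ⊕ t5

t1 ⊕ t2 ⊕ t3 ⊕ t4 ⊕ t5


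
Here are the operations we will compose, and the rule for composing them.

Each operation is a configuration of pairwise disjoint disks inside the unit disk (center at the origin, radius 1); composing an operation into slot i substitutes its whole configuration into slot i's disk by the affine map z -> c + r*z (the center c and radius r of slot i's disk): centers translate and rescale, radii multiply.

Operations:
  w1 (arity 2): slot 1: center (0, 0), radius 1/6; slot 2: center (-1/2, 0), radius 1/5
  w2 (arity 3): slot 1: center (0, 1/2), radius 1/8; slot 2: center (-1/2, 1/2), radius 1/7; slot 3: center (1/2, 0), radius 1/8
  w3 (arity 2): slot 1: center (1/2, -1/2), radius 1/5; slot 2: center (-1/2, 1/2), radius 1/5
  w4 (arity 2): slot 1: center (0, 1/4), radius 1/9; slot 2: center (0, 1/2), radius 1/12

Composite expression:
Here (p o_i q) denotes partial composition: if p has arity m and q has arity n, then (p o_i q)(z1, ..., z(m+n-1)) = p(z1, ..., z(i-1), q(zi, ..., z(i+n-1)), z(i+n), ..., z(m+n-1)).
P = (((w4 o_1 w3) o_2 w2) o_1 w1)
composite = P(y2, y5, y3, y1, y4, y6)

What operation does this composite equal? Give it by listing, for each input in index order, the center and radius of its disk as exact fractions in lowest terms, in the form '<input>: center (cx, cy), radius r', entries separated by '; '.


Nesting under w4 composes maps z -> c + r*z down each y-path.
for y2, the 3-step affine chain lands on center (1/18, 7/36), radius 1/270
for y5, the 3-step affine chain lands on center (2/45, 7/36), radius 1/225
for y3, the 3-step affine chain lands on center (-1/18, 19/60), radius 1/360
for y1, the 3-step affine chain lands on center (-1/15, 19/60), radius 1/315
for y4, the 3-step affine chain lands on center (-2/45, 11/36), radius 1/360
for y6, the 1-step affine chain lands on center (0, 1/2), radius 1/12

y1: center (-1/15, 19/60), radius 1/315; y2: center (1/18, 7/36), radius 1/270; y3: center (-1/18, 19/60), radius 1/360; y4: center (-2/45, 11/36), radius 1/360; y5: center (2/45, 7/36), radius 1/225; y6: center (0, 1/2), radius 1/12


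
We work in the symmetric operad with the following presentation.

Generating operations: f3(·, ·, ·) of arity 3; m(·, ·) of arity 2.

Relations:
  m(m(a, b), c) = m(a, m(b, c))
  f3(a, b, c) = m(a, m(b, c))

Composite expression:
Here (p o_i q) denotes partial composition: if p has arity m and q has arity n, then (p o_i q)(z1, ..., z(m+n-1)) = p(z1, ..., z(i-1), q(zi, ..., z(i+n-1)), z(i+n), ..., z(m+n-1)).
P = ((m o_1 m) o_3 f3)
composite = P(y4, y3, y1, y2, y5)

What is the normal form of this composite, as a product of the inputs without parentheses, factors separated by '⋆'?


y4 ⋆ y3 ⋆ y1 ⋆ y2 ⋆ y5

Every regrouping of m is equal, so read the y-inputs in written order.
m(y4, y3) unparenthesizes to y4 ⋆ y3
f3(y1, y2, y5) unparenthesizes to y1 ⋆ y2 ⋆ y5
m(m(y4, y3), f3(y1, y2, y5)) unparenthesizes to y4 ⋆ y3 ⋆ y1 ⋆ y2 ⋆ y5


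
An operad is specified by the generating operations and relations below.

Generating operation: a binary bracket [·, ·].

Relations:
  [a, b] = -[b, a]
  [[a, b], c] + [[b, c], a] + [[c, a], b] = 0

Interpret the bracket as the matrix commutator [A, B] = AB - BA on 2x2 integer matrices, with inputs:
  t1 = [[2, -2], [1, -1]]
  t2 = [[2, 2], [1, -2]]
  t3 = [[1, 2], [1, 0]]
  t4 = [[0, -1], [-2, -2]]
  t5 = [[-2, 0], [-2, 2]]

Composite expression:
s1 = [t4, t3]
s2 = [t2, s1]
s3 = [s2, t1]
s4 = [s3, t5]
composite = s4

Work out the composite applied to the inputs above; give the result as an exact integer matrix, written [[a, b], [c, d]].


[[-56, 112], [-160, 56]]

[t4, t3] = [[3, 5], [-4, -3]]
[t2, [t4, t3]] = [[-13, 8], [22, 13]]
[[t2, [t4, t3]], t1] = [[52, 28], [92, -52]]
[[[t2, [t4, t3]], t1], t5] = [[-56, 112], [-160, 56]]


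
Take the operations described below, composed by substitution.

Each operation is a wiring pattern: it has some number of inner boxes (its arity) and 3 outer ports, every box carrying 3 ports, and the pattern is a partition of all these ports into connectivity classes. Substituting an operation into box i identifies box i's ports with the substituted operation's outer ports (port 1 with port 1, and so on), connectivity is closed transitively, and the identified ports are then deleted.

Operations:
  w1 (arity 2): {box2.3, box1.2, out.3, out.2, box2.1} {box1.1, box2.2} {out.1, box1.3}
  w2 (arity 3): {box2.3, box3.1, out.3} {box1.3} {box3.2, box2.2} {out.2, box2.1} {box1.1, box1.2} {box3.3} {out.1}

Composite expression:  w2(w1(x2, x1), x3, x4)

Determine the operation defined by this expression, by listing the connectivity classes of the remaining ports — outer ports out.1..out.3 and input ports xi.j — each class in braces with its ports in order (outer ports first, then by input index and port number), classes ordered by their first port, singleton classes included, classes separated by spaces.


After gluing at w2, chains via deleted ports link the x-ports.
composing w1 on (x2, x1), with out.j its own outer ports: {out.1, x2.3} {out.2, out.3, x1.1, x1.3, x2.2} {x1.2, x2.1}
composing w2 on (x2, x1, x3, x4), with out.j its own outer ports: {out.1} {out.2, x3.1} {out.3, x3.3, x4.1} {x1.1, x1.3, x2.2, x2.3} {x1.2, x2.1} {x3.2, x4.2} {x4.3}

{out.1} {out.2, x3.1} {out.3, x3.3, x4.1} {x1.1, x1.3, x2.2, x2.3} {x1.2, x2.1} {x3.2, x4.2} {x4.3}
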